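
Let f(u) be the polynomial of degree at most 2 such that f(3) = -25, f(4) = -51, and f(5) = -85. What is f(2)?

Forward differences of the values at u = 3, 4, 5:
  f  : -25  -51  -85
  Δ  : -26  -34
  Δ^2: -8
The second differences are constant, confirming degree 2.
Interpolating (Newton forward form) and evaluating at u = 2 gives f(2) = -7.

-7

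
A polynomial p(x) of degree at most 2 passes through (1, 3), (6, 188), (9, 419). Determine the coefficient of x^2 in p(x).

Write p(x) = ax^2 + bx + c. Substituting each data point gives a linear system:
  a + b + c = 3
  36a + 6b + c = 188
  81a + 9b + c = 419
Solving the system yields a = 5, b = 2, c = -4.
So p(x) = 5x^2 + 2x - 4.
The leading coefficient is 5.

5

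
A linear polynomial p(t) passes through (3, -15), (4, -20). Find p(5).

Using the Lagrange interpolation formula with nodes 3, 4:
  L_0(t) = (t - 4) / -1
  L_1(t) = (t - 3) / 1
Then p(t) = -15·L_0(t) - 20·L_1(t).
Expanding and collecting terms gives p(t) = -5t.
Evaluating at t = 5: p(5) = -25.

-25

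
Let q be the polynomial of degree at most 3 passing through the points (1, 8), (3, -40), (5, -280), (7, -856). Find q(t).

q(t) = -3t^3 + 3t^2 + 3t + 5

Using the Lagrange interpolation formula with nodes 1, 3, 5, 7:
  L_0(t) = (t - 3)(t - 5)(t - 7) / -48
  L_1(t) = (t - 1)(t - 5)(t - 7) / 16
  L_2(t) = (t - 1)(t - 3)(t - 7) / -16
  L_3(t) = (t - 1)(t - 3)(t - 5) / 48
Then q(t) = 8·L_0(t) - 40·L_1(t) - 280·L_2(t) - 856·L_3(t).
Expanding and collecting terms gives q(t) = -3t^3 + 3t^2 + 3t + 5.
Check: q(3) = -40. ✓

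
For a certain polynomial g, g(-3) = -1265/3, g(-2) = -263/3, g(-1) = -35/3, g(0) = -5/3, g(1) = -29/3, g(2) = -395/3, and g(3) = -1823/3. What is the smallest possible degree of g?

4

Forward differences of the values at s = -3, -2, -1, 0, 1, 2, 3:
  g  : -1265/3  -263/3  -35/3  -5/3  -29/3  -395/3  -1823/3
  Δ  : 334  76  10  -8  -122  -476
  Δ^2: -258  -66  -18  -114  -354
  Δ^3: 192  48  -96  -240
  Δ^4: -144  -144  -144
  Δ^5: 0  0
  Δ^6: 0
The fourth differences are constant (-144) and nonzero, while all higher differences vanish, so the minimal degree is 4.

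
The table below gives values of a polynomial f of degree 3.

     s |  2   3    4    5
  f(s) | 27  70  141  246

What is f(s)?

f(s) = s^3 + 5s^2 - s + 1

Using the Lagrange interpolation formula with nodes 2, 3, 4, 5:
  L_0(s) = (s - 3)(s - 4)(s - 5) / -6
  L_1(s) = (s - 2)(s - 4)(s - 5) / 2
  L_2(s) = (s - 2)(s - 3)(s - 5) / -2
  L_3(s) = (s - 2)(s - 3)(s - 4) / 6
Then f(s) = 27·L_0(s) + 70·L_1(s) + 141·L_2(s) + 246·L_3(s).
Expanding and collecting terms gives f(s) = s³ + 5s² - s + 1.
Check: f(3) = 70. ✓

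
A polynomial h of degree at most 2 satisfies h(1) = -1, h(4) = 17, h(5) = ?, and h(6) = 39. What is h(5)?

27

The 3 known points determine the degree-2 polynomial uniquely.
Write h(x) = ax^2 + bx + c. Substituting each data point gives a linear system:
  a + b + c = -1
  16a + 4b + c = 17
  36a + 6b + c = 39
Solving the system yields a = 1, b = 1, c = -3.
So h(x) = x^2 + x - 3.
Then h(5) = 27.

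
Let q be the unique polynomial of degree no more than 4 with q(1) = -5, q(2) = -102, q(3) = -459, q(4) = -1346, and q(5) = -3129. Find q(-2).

Write q(x) = ax^4 + bx^3 + cx^2 + dx + e. Substituting each data point gives a linear system:
  a + b + c + d + e = -5
  16a + 8b + 4c + 2d + e = -102
  81a + 27b + 9c + 3d + e = -459
  256a + 64b + 16c + 4d + e = -1346
  625a + 125b + 25c + 5d + e = -3129
Solving the system yields a = -4, b = -5, c = 0, d = -2, e = 6.
So q(x) = -4x^4 - 5x^3 - 2x + 6.
Then q(-2) = -14.

-14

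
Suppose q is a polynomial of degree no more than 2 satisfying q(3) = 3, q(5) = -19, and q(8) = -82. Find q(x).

q(x) = -2x^2 + 5x + 6

Write q(x) = ax^2 + bx + c. Substituting each data point gives a linear system:
  9a + 3b + c = 3
  25a + 5b + c = -19
  64a + 8b + c = -82
Solving the system yields a = -2, b = 5, c = 6.
So q(x) = -2x² + 5x + 6.
Check: q(8) = -82. ✓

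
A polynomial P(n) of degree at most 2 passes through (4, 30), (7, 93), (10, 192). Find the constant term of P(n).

Write P(n) = an^2 + bn + c. Substituting each data point gives a linear system:
  16a + 4b + c = 30
  49a + 7b + c = 93
  100a + 10b + c = 192
Solving the system yields a = 2, b = -1, c = 2.
So P(n) = 2n^2 - n + 2.
The constant term is 2.

2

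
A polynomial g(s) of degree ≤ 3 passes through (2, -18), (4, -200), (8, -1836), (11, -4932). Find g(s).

g(s) = -4s^3 + 3s^2 + 3s - 4

Using the Lagrange interpolation formula with nodes 2, 4, 8, 11:
  L_0(s) = (s - 4)(s - 8)(s - 11) / -108
  L_1(s) = (s - 2)(s - 8)(s - 11) / 56
  L_2(s) = (s - 2)(s - 4)(s - 11) / -72
  L_3(s) = (s - 2)(s - 4)(s - 8) / 189
Then g(s) = -18·L_0(s) - 200·L_1(s) - 1836·L_2(s) - 4932·L_3(s).
Expanding and collecting terms gives g(s) = -4s^3 + 3s^2 + 3s - 4.
Check: g(8) = -1836. ✓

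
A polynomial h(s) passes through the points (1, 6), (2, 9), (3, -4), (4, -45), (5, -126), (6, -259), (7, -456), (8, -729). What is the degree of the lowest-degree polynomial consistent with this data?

3

Forward differences of the values at s = 1, 2, 3, 4, 5, 6, 7, 8:
  h  : 6  9  -4  -45  -126  -259  -456  -729
  Δ  : 3  -13  -41  -81  -133  -197  -273
  Δ^2: -16  -28  -40  -52  -64  -76
  Δ^3: -12  -12  -12  -12  -12
  Δ^4: 0  0  0  0
  Δ^5: 0  0  0
  Δ^6: 0  0
  Δ^7: 0
The third differences are constant (-12) and nonzero, while all higher differences vanish, so the minimal degree is 3.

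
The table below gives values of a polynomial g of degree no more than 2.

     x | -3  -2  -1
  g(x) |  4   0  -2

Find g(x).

Using the Lagrange interpolation formula with nodes -3, -2, -1:
  L_0(x) = (x + 2)(x + 1) / 2
  L_1(x) = (x + 3)(x + 1) / -1
  L_2(x) = (x + 3)(x + 2) / 2
Then g(x) = 4·L_0(x) + 0·L_1(x) - 2·L_2(x).
Expanding and collecting terms gives g(x) = x^2 + x - 2.
Check: g(-3) = 4. ✓

g(x) = x^2 + x - 2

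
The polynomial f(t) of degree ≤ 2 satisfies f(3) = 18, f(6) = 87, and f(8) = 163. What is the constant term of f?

3

Write f(t) = at^2 + bt + c. Substituting each data point gives a linear system:
  9a + 3b + c = 18
  36a + 6b + c = 87
  64a + 8b + c = 163
Solving the system yields a = 3, b = -4, c = 3.
So f(t) = 3t² - 4t + 3.
The constant term is 3.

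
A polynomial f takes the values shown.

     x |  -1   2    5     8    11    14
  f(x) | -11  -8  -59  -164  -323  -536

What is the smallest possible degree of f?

Forward differences of the values at x = -1, 2, 5, 8, 11, 14:
  f  : -11  -8  -59  -164  -323  -536
  Δ  : 3  -51  -105  -159  -213
  Δ^2: -54  -54  -54  -54
  Δ^3: 0  0  0
  Δ^4: 0  0
  Δ^5: 0
The second differences are constant (-54) and nonzero, while all higher differences vanish, so the minimal degree is 2.

2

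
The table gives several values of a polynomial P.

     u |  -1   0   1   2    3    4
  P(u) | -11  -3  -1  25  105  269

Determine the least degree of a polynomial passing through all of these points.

3

Forward differences of the values at u = -1, 0, 1, 2, 3, 4:
  P  : -11  -3  -1  25  105  269
  Δ  : 8  2  26  80  164
  Δ^2: -6  24  54  84
  Δ^3: 30  30  30
  Δ^4: 0  0
  Δ^5: 0
The third differences are constant (30) and nonzero, while all higher differences vanish, so the minimal degree is 3.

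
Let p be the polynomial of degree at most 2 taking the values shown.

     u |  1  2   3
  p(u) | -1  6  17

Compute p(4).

32

Forward differences of the values at u = 1, 2, 3:
  p  : -1  6  17
  Δ  : 7  11
  Δ^2: 4
The second differences are constant, confirming degree 2.
Interpolating (Newton forward form) and evaluating at u = 4 gives p(4) = 32.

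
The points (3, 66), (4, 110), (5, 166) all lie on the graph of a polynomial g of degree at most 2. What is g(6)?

Write g(u) = au^2 + bu + c. Substituting each data point gives a linear system:
  9a + 3b + c = 66
  16a + 4b + c = 110
  25a + 5b + c = 166
Solving the system yields a = 6, b = 2, c = 6.
So g(u) = 6u² + 2u + 6.
Then g(6) = 234.

234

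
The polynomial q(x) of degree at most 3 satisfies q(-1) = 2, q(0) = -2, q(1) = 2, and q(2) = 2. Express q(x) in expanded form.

q(x) = -2x^3 + 4x^2 + 2x - 2

Using the Lagrange interpolation formula with nodes -1, 0, 1, 2:
  L_0(x) = x(x - 1)(x - 2) / -6
  L_1(x) = (x + 1)(x - 1)(x - 2) / 2
  L_2(x) = (x + 1)x(x - 2) / -2
  L_3(x) = (x + 1)x(x - 1) / 6
Then q(x) = 2·L_0(x) - 2·L_1(x) + 2·L_2(x) + 2·L_3(x).
Expanding and collecting terms gives q(x) = -2x³ + 4x² + 2x - 2.
Check: q(1) = 2. ✓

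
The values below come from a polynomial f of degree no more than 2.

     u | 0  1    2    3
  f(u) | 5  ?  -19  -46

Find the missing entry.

-2

On equispaced nodes a degree-2 polynomial has vanishing third forward difference, so
  - f(0) + 3·f(1) - 3·f(2) + f(3) = 0.
Substituting the known values and solving for f(1):
  3·f(1) = -6
  f(1) = -2.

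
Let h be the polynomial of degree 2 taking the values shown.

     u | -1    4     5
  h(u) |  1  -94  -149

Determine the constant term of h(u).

6

Write h(u) = au^2 + bu + c. Substituting each data point gives a linear system:
  a - b + c = 1
  16a + 4b + c = -94
  25a + 5b + c = -149
Solving the system yields a = -6, b = -1, c = 6.
So h(u) = -6u² - u + 6.
The constant term is 6.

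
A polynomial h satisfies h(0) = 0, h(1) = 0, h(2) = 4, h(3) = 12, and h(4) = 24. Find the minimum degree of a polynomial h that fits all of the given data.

Forward differences of the values at n = 0, 1, 2, 3, 4:
  h  : 0  0  4  12  24
  Δ  : 0  4  8  12
  Δ^2: 4  4  4
  Δ^3: 0  0
  Δ^4: 0
The second differences are constant (4) and nonzero, while all higher differences vanish, so the minimal degree is 2.

2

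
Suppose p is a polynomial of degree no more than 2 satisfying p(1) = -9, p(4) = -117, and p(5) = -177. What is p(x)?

Write p(x) = ax^2 + bx + c. Substituting each data point gives a linear system:
  a + b + c = -9
  16a + 4b + c = -117
  25a + 5b + c = -177
Solving the system yields a = -6, b = -6, c = 3.
So p(x) = -6x^2 - 6x + 3.
Check: p(1) = -9. ✓

p(x) = -6x^2 - 6x + 3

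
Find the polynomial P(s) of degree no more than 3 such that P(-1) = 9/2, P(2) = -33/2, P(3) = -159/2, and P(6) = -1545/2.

Using the Lagrange interpolation formula with nodes -1, 2, 3, 6:
  L_0(s) = (s - 2)(s - 3)(s - 6) / -84
  L_1(s) = (s + 1)(s - 3)(s - 6) / 12
  L_2(s) = (s + 1)(s - 2)(s - 6) / -12
  L_3(s) = (s + 1)(s - 2)(s - 3) / 84
Then P(s) = 9/2·L_0(s) - 33/2·L_1(s) - 159/2·L_2(s) - 1545/2·L_3(s).
Expanding and collecting terms gives P(s) = -4s^3 + 2s^2 + 3s + 3/2.
Check: P(-1) = 9/2. ✓

P(s) = -4s^3 + 2s^2 + 3s + 3/2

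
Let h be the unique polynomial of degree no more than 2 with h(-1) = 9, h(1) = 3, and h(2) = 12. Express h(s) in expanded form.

h(s) = 4s^2 - 3s + 2

Write h(s) = as^2 + bs + c. Substituting each data point gives a linear system:
  a - b + c = 9
  a + b + c = 3
  4a + 2b + c = 12
Solving the system yields a = 4, b = -3, c = 2.
So h(s) = 4s^2 - 3s + 2.
Check: h(1) = 3. ✓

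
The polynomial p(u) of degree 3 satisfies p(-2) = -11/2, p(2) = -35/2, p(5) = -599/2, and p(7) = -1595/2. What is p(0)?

1/2

Using the Lagrange interpolation formula with nodes -2, 2, 5, 7:
  L_0(u) = (u - 2)(u - 5)(u - 7) / -252
  L_1(u) = (u + 2)(u - 5)(u - 7) / 60
  L_2(u) = (u + 2)(u - 2)(u - 7) / -42
  L_3(u) = (u + 2)(u - 2)(u - 5) / 90
Then p(u) = -11/2·L_0(u) - 35/2·L_1(u) - 599/2·L_2(u) - 1595/2·L_3(u).
Expanding and collecting terms gives p(u) = -2u^3 - 3u^2 + 5u + 1/2.
Evaluating at u = 0: p(0) = 1/2.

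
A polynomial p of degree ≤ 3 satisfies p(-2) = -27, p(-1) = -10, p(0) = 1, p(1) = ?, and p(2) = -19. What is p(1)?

On equispaced nodes a degree-3 polynomial has vanishing fourth forward difference, so
  p(-2) - 4·p(-1) + 6·p(0) - 4·p(1) + p(2) = 0.
Substituting the known values and solving for p(1):
  -4·p(1) = 0
  p(1) = 0.

0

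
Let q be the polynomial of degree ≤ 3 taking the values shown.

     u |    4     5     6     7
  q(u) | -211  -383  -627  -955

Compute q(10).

Using the Lagrange interpolation formula with nodes 4, 5, 6, 7:
  L_0(u) = (u - 5)(u - 6)(u - 7) / -6
  L_1(u) = (u - 4)(u - 6)(u - 7) / 2
  L_2(u) = (u - 4)(u - 5)(u - 7) / -2
  L_3(u) = (u - 4)(u - 5)(u - 6) / 6
Then q(u) = -211·L_0(u) - 383·L_1(u) - 627·L_2(u) - 955·L_3(u).
Expanding and collecting terms gives q(u) = -2u^3 - 6u^2 + 4u - 3.
Evaluating at u = 10: q(10) = -2563.

-2563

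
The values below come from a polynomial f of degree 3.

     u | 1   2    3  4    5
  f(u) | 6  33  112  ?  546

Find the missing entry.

The 4 known points determine the degree-3 polynomial uniquely.
Write f(u) = au^3 + bu^2 + cu + d. Substituting each data point gives a linear system:
  a + b + c + d = 6
  8a + 4b + 2c + d = 33
  27a + 9b + 3c + d = 112
  125a + 25b + 5c + d = 546
Solving the system yields a = 5, b = -4, c = 4, d = 1.
So f(u) = 5u³ - 4u² + 4u + 1.
Then f(4) = 273.

273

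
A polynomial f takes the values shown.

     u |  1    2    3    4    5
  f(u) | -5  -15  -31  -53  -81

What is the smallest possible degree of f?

2

Forward differences of the values at u = 1, 2, 3, 4, 5:
  f  : -5  -15  -31  -53  -81
  Δ  : -10  -16  -22  -28
  Δ^2: -6  -6  -6
  Δ^3: 0  0
  Δ^4: 0
The second differences are constant (-6) and nonzero, while all higher differences vanish, so the minimal degree is 2.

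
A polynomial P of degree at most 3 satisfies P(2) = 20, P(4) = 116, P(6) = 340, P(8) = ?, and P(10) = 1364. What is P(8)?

740

The 4 known points determine the degree-3 polynomial uniquely.
Write P(t) = at^3 + bt^2 + ct + d. Substituting each data point gives a linear system:
  8a + 4b + 2c + d = 20
  64a + 16b + 4c + d = 116
  216a + 36b + 6c + d = 340
  1000a + 100b + 10c + d = 1364
Solving the system yields a = 1, b = 4, c = -4, d = 4.
So P(t) = t³ + 4t² - 4t + 4.
Then P(8) = 740.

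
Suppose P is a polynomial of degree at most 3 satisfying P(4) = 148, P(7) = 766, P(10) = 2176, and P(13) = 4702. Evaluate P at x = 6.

488

Forward differences of the values at x = 4, 7, 10, 13:
  P  : 148  766  2176  4702
  Δ  : 618  1410  2526
  Δ^2: 792  1116
  Δ^3: 324
The third differences are constant, confirming degree 3.
Interpolating (Newton forward form) and evaluating at x = 6 gives P(6) = 488.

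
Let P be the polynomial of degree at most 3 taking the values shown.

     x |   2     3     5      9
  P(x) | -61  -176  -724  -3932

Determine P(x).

P(x) = -5x^3 - 3x^2 - 5x + 1

Write P(x) = ax^3 + bx^2 + cx + d. Substituting each data point gives a linear system:
  8a + 4b + 2c + d = -61
  27a + 9b + 3c + d = -176
  125a + 25b + 5c + d = -724
  729a + 81b + 9c + d = -3932
Solving the system yields a = -5, b = -3, c = -5, d = 1.
So P(x) = -5x³ - 3x² - 5x + 1.
Check: P(3) = -176. ✓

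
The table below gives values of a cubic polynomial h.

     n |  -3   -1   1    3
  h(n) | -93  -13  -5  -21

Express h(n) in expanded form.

Write h(n) = an^3 + bn^2 + cn + d. Substituting each data point gives a linear system:
  -27a + 9b - 3c + d = -93
  -a + b - c + d = -13
  a + b + c + d = -5
  27a + 9b + 3c + d = -21
Solving the system yields a = 1, b = -6, c = 3, d = -3.
So h(n) = n^3 - 6n^2 + 3n - 3.
Check: h(-3) = -93. ✓

h(n) = n^3 - 6n^2 + 3n - 3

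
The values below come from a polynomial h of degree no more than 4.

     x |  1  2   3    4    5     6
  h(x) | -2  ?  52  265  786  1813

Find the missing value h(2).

The 5 known points determine the degree-4 polynomial uniquely.
Write h(x) = ax^4 + bx^3 + cx^2 + dx + e. Substituting each data point gives a linear system:
  a + b + c + d + e = -2
  81a + 27b + 9c + 3d + e = 52
  256a + 64b + 16c + 4d + e = 265
  625a + 125b + 25c + 5d + e = 786
  1296a + 216b + 36c + 6d + e = 1813
Solving the system yields a = 2, b = -3, c = -4, d = 2, e = 1.
So h(x) = 2x⁴ - 3x³ - 4x² + 2x + 1.
Then h(2) = -3.

-3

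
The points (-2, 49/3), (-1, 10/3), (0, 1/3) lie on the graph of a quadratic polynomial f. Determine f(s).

f(s) = 5s^2 + 2s + 1/3

Write f(s) = as^2 + bs + c. Substituting each data point gives a linear system:
  4a - 2b + c = 49/3
  a - b + c = 10/3
  c = 1/3
Solving the system yields a = 5, b = 2, c = 1/3.
So f(s) = 5s² + 2s + 1/3.
Check: f(-2) = 49/3. ✓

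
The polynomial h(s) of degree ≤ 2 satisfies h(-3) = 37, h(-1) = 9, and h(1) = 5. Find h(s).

Write h(s) = as^2 + bs + c. Substituting each data point gives a linear system:
  9a - 3b + c = 37
  a - b + c = 9
  a + b + c = 5
Solving the system yields a = 3, b = -2, c = 4.
So h(s) = 3s^2 - 2s + 4.
Check: h(-1) = 9. ✓

h(s) = 3s^2 - 2s + 4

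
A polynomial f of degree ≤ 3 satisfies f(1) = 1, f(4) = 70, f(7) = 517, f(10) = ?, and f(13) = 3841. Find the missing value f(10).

1666

The 4 known points determine the degree-3 polynomial uniquely.
Write f(x) = ax^3 + bx^2 + cx + d. Substituting each data point gives a linear system:
  a + b + c + d = 1
  64a + 16b + 4c + d = 70
  343a + 49b + 7c + d = 517
  2197a + 169b + 13c + d = 3841
Solving the system yields a = 2, b = -3, c = -4, d = 6.
So f(x) = 2x³ - 3x² - 4x + 6.
Then f(10) = 1666.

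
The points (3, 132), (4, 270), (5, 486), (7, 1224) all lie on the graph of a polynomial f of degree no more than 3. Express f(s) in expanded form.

Using the Lagrange interpolation formula with nodes 3, 4, 5, 7:
  L_0(s) = (s - 4)(s - 5)(s - 7) / -8
  L_1(s) = (s - 3)(s - 5)(s - 7) / 3
  L_2(s) = (s - 3)(s - 4)(s - 7) / -4
  L_3(s) = (s - 3)(s - 4)(s - 5) / 24
Then f(s) = 132·L_0(s) + 270·L_1(s) + 486·L_2(s) + 1224·L_3(s).
Expanding and collecting terms gives f(s) = 3s³ + 3s² + 6s + 6.
Check: f(7) = 1224. ✓

f(s) = 3s^3 + 3s^2 + 6s + 6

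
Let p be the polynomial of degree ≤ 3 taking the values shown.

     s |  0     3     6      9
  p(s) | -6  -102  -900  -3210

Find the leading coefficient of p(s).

Write p(s) = as^3 + bs^2 + cs + d. Substituting each data point gives a linear system:
  d = -6
  27a + 9b + 3c + d = -102
  216a + 36b + 6c + d = -900
  729a + 81b + 9c + d = -3210
Solving the system yields a = -5, b = 6, c = -5, d = -6.
So p(s) = -5s^3 + 6s^2 - 5s - 6.
The leading coefficient is -5.

-5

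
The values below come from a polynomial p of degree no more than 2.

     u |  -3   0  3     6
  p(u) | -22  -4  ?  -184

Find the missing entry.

On equispaced nodes a degree-2 polynomial has vanishing third forward difference, so
  - p(-3) + 3·p(0) - 3·p(3) + p(6) = 0.
Substituting the known values and solving for p(3):
  -3·p(3) = 174
  p(3) = -58.

-58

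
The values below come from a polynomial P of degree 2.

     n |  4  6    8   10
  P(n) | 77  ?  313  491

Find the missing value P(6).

The 3 known points determine the degree-2 polynomial uniquely.
Write P(n) = an^2 + bn + c. Substituting each data point gives a linear system:
  16a + 4b + c = 77
  64a + 8b + c = 313
  100a + 10b + c = 491
Solving the system yields a = 5, b = -1, c = 1.
So P(n) = 5n^2 - n + 1.
Then P(6) = 175.

175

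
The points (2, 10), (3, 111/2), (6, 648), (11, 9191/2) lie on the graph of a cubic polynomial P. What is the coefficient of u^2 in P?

Write P(u) = au^3 + bu^2 + cu + d. Substituting each data point gives a linear system:
  8a + 4b + 2c + d = 10
  27a + 9b + 3c + d = 111/2
  216a + 36b + 6c + d = 648
  1331a + 121b + 11c + d = 9191/2
Solving the system yields a = 4, b = -6, c = -1/2, d = 3.
So P(u) = 4u^3 - 6u^2 - (1/2)u + 3.
The coefficient of u^2 is -6.

-6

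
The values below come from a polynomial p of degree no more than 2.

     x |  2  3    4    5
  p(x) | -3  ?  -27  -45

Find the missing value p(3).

The 3 known points determine the degree-2 polynomial uniquely.
Write p(x) = ax^2 + bx + c. Substituting each data point gives a linear system:
  4a + 2b + c = -3
  16a + 4b + c = -27
  25a + 5b + c = -45
Solving the system yields a = -2, b = 0, c = 5.
So p(x) = -2x^2 + 5.
Then p(3) = -13.

-13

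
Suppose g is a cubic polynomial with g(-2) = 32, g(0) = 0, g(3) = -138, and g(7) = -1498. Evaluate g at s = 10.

Write g(s) = as^3 + bs^2 + cs + d. Substituting each data point gives a linear system:
  -8a + 4b - 2c + d = 32
  d = 0
  27a + 9b + 3c + d = -138
  343a + 49b + 7c + d = -1498
Solving the system yields a = -4, b = -2, c = -4, d = 0.
So g(s) = -4s^3 - 2s^2 - 4s.
Then g(10) = -4240.

-4240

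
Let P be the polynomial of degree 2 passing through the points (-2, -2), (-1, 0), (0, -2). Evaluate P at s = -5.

-32

Write P(s) = as^2 + bs + c. Substituting each data point gives a linear system:
  4a - 2b + c = -2
  a - b + c = 0
  c = -2
Solving the system yields a = -2, b = -4, c = -2.
So P(s) = -2s² - 4s - 2.
Then P(-5) = -32.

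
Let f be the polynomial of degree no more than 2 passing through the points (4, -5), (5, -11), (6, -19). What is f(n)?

Using the Lagrange interpolation formula with nodes 4, 5, 6:
  L_0(n) = (n - 5)(n - 6) / 2
  L_1(n) = (n - 4)(n - 6) / -1
  L_2(n) = (n - 4)(n - 5) / 2
Then f(n) = -5·L_0(n) - 11·L_1(n) - 19·L_2(n).
Expanding and collecting terms gives f(n) = -n^2 + 3n - 1.
Check: f(5) = -11. ✓

f(n) = -n^2 + 3n - 1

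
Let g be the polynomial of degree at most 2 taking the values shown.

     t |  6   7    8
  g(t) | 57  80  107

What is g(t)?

g(t) = 2t^2 - 3t + 3

Using the Lagrange interpolation formula with nodes 6, 7, 8:
  L_0(t) = (t - 7)(t - 8) / 2
  L_1(t) = (t - 6)(t - 8) / -1
  L_2(t) = (t - 6)(t - 7) / 2
Then g(t) = 57·L_0(t) + 80·L_1(t) + 107·L_2(t).
Expanding and collecting terms gives g(t) = 2t^2 - 3t + 3.
Check: g(8) = 107. ✓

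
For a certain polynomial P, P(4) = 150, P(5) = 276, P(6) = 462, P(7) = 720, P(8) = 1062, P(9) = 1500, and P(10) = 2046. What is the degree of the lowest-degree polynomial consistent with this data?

3

Forward differences of the values at s = 4, 5, 6, 7, 8, 9, 10:
  P  : 150  276  462  720  1062  1500  2046
  Δ  : 126  186  258  342  438  546
  Δ^2: 60  72  84  96  108
  Δ^3: 12  12  12  12
  Δ^4: 0  0  0
  Δ^5: 0  0
  Δ^6: 0
The third differences are constant (12) and nonzero, while all higher differences vanish, so the minimal degree is 3.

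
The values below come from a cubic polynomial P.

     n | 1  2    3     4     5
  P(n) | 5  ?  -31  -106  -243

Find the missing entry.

0

On equispaced nodes a degree-3 polynomial has vanishing fourth forward difference, so
  P(1) - 4·P(2) + 6·P(3) - 4·P(4) + P(5) = 0.
Substituting the known values and solving for P(2):
  -4·P(2) = 0
  P(2) = 0.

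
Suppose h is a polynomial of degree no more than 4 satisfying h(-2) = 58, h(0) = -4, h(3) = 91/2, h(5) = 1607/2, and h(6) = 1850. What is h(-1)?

11/2

Write h(s) = as^4 + bs^3 + cs^2 + ds + e. Substituting each data point gives a linear system:
  16a - 8b + 4c - 2d + e = 58
  e = -4
  81a + 27b + 9c + 3d + e = 91/2
  625a + 125b + 25c + 5d + e = 1607/2
  1296a + 216b + 36c + 6d + e = 1850
Solving the system yields a = 2, b = -3, c = -3/2, d = -6, e = -4.
So h(s) = 2s^4 - 3s^3 - (3/2)s^2 - 6s - 4.
Then h(-1) = 11/2.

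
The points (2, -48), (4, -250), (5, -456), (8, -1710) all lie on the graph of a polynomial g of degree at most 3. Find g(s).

Write g(s) = as^3 + bs^2 + cs + d. Substituting each data point gives a linear system:
  8a + 4b + 2c + d = -48
  64a + 16b + 4c + d = -250
  125a + 25b + 5c + d = -456
  512a + 64b + 8c + d = -1710
Solving the system yields a = -3, b = -2, c = -5, d = -6.
So g(s) = -3s³ - 2s² - 5s - 6.
Check: g(5) = -456. ✓

g(s) = -3s^3 - 2s^2 - 5s - 6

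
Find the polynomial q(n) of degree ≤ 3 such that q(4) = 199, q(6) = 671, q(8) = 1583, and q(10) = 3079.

q(n) = 3n^3 + n^2 - 2n - 1

Write q(n) = an^3 + bn^2 + cn + d. Substituting each data point gives a linear system:
  64a + 16b + 4c + d = 199
  216a + 36b + 6c + d = 671
  512a + 64b + 8c + d = 1583
  1000a + 100b + 10c + d = 3079
Solving the system yields a = 3, b = 1, c = -2, d = -1.
So q(n) = 3n^3 + n^2 - 2n - 1.
Check: q(4) = 199. ✓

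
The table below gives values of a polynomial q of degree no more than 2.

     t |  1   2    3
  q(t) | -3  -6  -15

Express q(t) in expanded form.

Write q(t) = at^2 + bt + c. Substituting each data point gives a linear system:
  a + b + c = -3
  4a + 2b + c = -6
  9a + 3b + c = -15
Solving the system yields a = -3, b = 6, c = -6.
So q(t) = -3t^2 + 6t - 6.
Check: q(1) = -3. ✓

q(t) = -3t^2 + 6t - 6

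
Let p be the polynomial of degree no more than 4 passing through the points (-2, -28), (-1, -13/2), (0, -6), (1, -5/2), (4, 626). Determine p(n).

p(n) = n^4 + 6n^3 + (1/2)n^2 - 4n - 6

Using the Lagrange interpolation formula with nodes -2, -1, 0, 1, 4:
  L_0(n) = (n + 1)n(n - 1)(n - 4) / 36
  L_1(n) = (n + 2)n(n - 1)(n - 4) / -10
  L_2(n) = (n + 2)(n + 1)(n - 1)(n - 4) / 8
  L_3(n) = (n + 2)(n + 1)n(n - 4) / -18
  L_4(n) = (n + 2)(n + 1)n(n - 1) / 360
Then p(n) = -28·L_0(n) - 13/2·L_1(n) - 6·L_2(n) - 5/2·L_3(n) + 626·L_4(n).
Expanding and collecting terms gives p(n) = n^4 + 6n^3 + (1/2)n^2 - 4n - 6.
Check: p(1) = -5/2. ✓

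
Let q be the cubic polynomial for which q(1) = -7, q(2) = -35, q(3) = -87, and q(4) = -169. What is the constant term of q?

3

Write q(t) = at^3 + bt^2 + ct + d. Substituting each data point gives a linear system:
  a + b + c + d = -7
  8a + 4b + 2c + d = -35
  27a + 9b + 3c + d = -87
  64a + 16b + 4c + d = -169
Solving the system yields a = -1, b = -6, c = -3, d = 3.
So q(t) = -t³ - 6t² - 3t + 3.
The constant term is 3.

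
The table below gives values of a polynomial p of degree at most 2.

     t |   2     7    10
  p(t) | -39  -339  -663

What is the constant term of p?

-3

Write p(t) = at^2 + bt + c. Substituting each data point gives a linear system:
  4a + 2b + c = -39
  49a + 7b + c = -339
  100a + 10b + c = -663
Solving the system yields a = -6, b = -6, c = -3.
So p(t) = -6t^2 - 6t - 3.
The constant term is -3.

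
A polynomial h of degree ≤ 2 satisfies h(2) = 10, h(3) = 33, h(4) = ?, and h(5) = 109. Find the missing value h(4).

On equispaced nodes a degree-2 polynomial has vanishing third forward difference, so
  - h(2) + 3·h(3) - 3·h(4) + h(5) = 0.
Substituting the known values and solving for h(4):
  -3·h(4) = -198
  h(4) = 66.

66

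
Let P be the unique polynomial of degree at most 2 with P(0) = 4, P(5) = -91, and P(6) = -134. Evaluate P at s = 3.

-29

Using the Lagrange interpolation formula with nodes 0, 5, 6:
  L_0(s) = (s - 5)(s - 6) / 30
  L_1(s) = s(s - 6) / -5
  L_2(s) = s(s - 5) / 6
Then P(s) = 4·L_0(s) - 91·L_1(s) - 134·L_2(s).
Expanding and collecting terms gives P(s) = -4s^2 + s + 4.
Evaluating at s = 3: P(3) = -29.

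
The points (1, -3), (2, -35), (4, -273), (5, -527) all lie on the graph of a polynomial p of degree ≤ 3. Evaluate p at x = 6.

-903

Write p(x) = ax^3 + bx^2 + cx + d. Substituting each data point gives a linear system:
  a + b + c + d = -3
  8a + 4b + 2c + d = -35
  64a + 16b + 4c + d = -273
  125a + 25b + 5c + d = -527
Solving the system yields a = -4, b = -1, c = -1, d = 3.
So p(x) = -4x^3 - x^2 - x + 3.
Then p(6) = -903.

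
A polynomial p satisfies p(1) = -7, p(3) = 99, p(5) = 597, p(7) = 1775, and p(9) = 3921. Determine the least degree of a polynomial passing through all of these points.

3

Forward differences of the values at x = 1, 3, 5, 7, 9:
  p  : -7  99  597  1775  3921
  Δ  : 106  498  1178  2146
  Δ^2: 392  680  968
  Δ^3: 288  288
  Δ^4: 0
The third differences are constant (288) and nonzero, while all higher differences vanish, so the minimal degree is 3.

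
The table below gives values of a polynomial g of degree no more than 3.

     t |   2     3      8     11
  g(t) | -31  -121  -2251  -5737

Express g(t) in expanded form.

Write g(t) = at^3 + bt^2 + ct + d. Substituting each data point gives a linear system:
  8a + 4b + 2c + d = -31
  27a + 9b + 3c + d = -121
  512a + 64b + 8c + d = -2251
  1331a + 121b + 11c + d = -5737
Solving the system yields a = -4, b = -4, c = 6, d = 5.
So g(t) = -4t^3 - 4t^2 + 6t + 5.
Check: g(11) = -5737. ✓

g(t) = -4t^3 - 4t^2 + 6t + 5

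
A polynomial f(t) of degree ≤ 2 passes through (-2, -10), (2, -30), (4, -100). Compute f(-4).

-60

Using the Lagrange interpolation formula with nodes -2, 2, 4:
  L_0(t) = (t - 2)(t - 4) / 24
  L_1(t) = (t + 2)(t - 4) / -8
  L_2(t) = (t + 2)(t - 2) / 12
Then f(t) = -10·L_0(t) - 30·L_1(t) - 100·L_2(t).
Expanding and collecting terms gives f(t) = -5t^2 - 5t.
Evaluating at t = -4: f(-4) = -60.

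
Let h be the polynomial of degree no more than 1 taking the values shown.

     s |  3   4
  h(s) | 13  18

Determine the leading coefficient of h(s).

Write h(s) = as + b. Substituting each data point gives a linear system:
  3a + b = 13
  4a + b = 18
Solving the system yields a = 5, b = -2.
So h(s) = 5s - 2.
The leading coefficient is 5.

5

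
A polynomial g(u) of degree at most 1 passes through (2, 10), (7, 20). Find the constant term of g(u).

6

Write g(u) = au + b. Substituting each data point gives a linear system:
  2a + b = 10
  7a + b = 20
Solving the system yields a = 2, b = 6.
So g(u) = 2u + 6.
The constant term is 6.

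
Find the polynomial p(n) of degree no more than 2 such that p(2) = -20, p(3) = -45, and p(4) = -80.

Write p(n) = an^2 + bn + c. Substituting each data point gives a linear system:
  4a + 2b + c = -20
  9a + 3b + c = -45
  16a + 4b + c = -80
Solving the system yields a = -5, b = 0, c = 0.
So p(n) = -5n^2.
Check: p(4) = -80. ✓

p(n) = -5n^2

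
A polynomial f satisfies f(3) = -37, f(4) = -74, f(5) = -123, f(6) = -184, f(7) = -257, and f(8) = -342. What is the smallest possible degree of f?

2

Forward differences of the values at n = 3, 4, 5, 6, 7, 8:
  f  : -37  -74  -123  -184  -257  -342
  Δ  : -37  -49  -61  -73  -85
  Δ^2: -12  -12  -12  -12
  Δ^3: 0  0  0
  Δ^4: 0  0
  Δ^5: 0
The second differences are constant (-12) and nonzero, while all higher differences vanish, so the minimal degree is 2.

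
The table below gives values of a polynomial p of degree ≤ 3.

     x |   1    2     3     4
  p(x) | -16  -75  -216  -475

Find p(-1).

0

Write p(x) = ax^3 + bx^2 + cx + d. Substituting each data point gives a linear system:
  a + b + c + d = -16
  8a + 4b + 2c + d = -75
  27a + 9b + 3c + d = -216
  64a + 16b + 4c + d = -475
Solving the system yields a = -6, b = -5, c = -2, d = -3.
So p(x) = -6x^3 - 5x^2 - 2x - 3.
Then p(-1) = 0.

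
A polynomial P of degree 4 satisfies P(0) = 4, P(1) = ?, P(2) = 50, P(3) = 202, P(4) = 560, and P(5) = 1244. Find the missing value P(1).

The 5 known points determine the degree-4 polynomial uniquely.
Write P(x) = ax^4 + bx^3 + cx^2 + dx + e. Substituting each data point gives a linear system:
  e = 4
  16a + 8b + 4c + 2d + e = 50
  81a + 27b + 9c + 3d + e = 202
  256a + 64b + 16c + 4d + e = 560
  625a + 125b + 25c + 5d + e = 1244
Solving the system yields a = 1, b = 6, c = -6, d = 3, e = 4.
So P(x) = x⁴ + 6x³ - 6x² + 3x + 4.
Then P(1) = 8.

8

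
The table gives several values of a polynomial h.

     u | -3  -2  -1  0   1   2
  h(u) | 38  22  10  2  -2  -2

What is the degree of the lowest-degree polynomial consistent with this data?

Forward differences of the values at u = -3, -2, -1, 0, 1, 2:
  h  : 38  22  10  2  -2  -2
  Δ  : -16  -12  -8  -4  0
  Δ^2: 4  4  4  4
  Δ^3: 0  0  0
  Δ^4: 0  0
  Δ^5: 0
The second differences are constant (4) and nonzero, while all higher differences vanish, so the minimal degree is 2.

2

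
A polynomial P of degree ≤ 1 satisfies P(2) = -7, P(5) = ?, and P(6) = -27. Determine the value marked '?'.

-22

The 2 known points determine the degree-1 polynomial uniquely.
Write P(s) = as + b. Substituting each data point gives a linear system:
  2a + b = -7
  6a + b = -27
Solving the system yields a = -5, b = 3.
So P(s) = -5s + 3.
Then P(5) = -22.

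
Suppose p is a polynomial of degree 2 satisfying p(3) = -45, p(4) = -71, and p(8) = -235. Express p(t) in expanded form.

Write p(t) = at^2 + bt + c. Substituting each data point gives a linear system:
  9a + 3b + c = -45
  16a + 4b + c = -71
  64a + 8b + c = -235
Solving the system yields a = -3, b = -5, c = -3.
So p(t) = -3t^2 - 5t - 3.
Check: p(8) = -235. ✓

p(t) = -3t^2 - 5t - 3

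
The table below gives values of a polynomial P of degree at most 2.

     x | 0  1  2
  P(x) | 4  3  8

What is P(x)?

Write P(x) = ax^2 + bx + c. Substituting each data point gives a linear system:
  c = 4
  a + b + c = 3
  4a + 2b + c = 8
Solving the system yields a = 3, b = -4, c = 4.
So P(x) = 3x² - 4x + 4.
Check: P(1) = 3. ✓

P(x) = 3x^2 - 4x + 4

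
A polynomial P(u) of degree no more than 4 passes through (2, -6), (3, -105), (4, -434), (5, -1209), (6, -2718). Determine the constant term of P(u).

Write P(u) = au^4 + bu^3 + cu^2 + du + e. Substituting each data point gives a linear system:
  16a + 8b + 4c + 2d + e = -6
  81a + 27b + 9c + 3d + e = -105
  256a + 64b + 16c + 4d + e = -434
  625a + 125b + 25c + 5d + e = -1209
  1296a + 216b + 36c + 6d + e = -2718
Solving the system yields a = -3, b = 6, c = -4, d = 2, e = 6.
So P(u) = -3u^4 + 6u^3 - 4u^2 + 2u + 6.
The constant term is 6.

6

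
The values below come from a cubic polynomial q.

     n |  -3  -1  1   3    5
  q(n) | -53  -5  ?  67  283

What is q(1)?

3

On equispaced nodes a degree-3 polynomial has vanishing fourth forward difference, so
  q(-3) - 4·q(-1) + 6·q(1) - 4·q(3) + q(5) = 0.
Substituting the known values and solving for q(1):
  6·q(1) = 18
  q(1) = 3.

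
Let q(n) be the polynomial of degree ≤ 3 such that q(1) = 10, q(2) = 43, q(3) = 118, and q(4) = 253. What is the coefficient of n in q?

Write q(n) = an^3 + bn^2 + cn + d. Substituting each data point gives a linear system:
  a + b + c + d = 10
  8a + 4b + 2c + d = 43
  27a + 9b + 3c + d = 118
  64a + 16b + 4c + d = 253
Solving the system yields a = 3, b = 3, c = 3, d = 1.
So q(n) = 3n^3 + 3n^2 + 3n + 1.
The coefficient of n is 3.

3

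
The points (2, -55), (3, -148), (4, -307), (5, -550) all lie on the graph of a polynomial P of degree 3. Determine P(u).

P(u) = -3u^3 - 6u^2 - 6u + 5

Write P(u) = au^3 + bu^2 + cu + d. Substituting each data point gives a linear system:
  8a + 4b + 2c + d = -55
  27a + 9b + 3c + d = -148
  64a + 16b + 4c + d = -307
  125a + 25b + 5c + d = -550
Solving the system yields a = -3, b = -6, c = -6, d = 5.
So P(u) = -3u^3 - 6u^2 - 6u + 5.
Check: P(3) = -148. ✓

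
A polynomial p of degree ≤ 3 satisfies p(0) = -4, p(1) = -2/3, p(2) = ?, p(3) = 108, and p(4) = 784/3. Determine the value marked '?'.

The 4 known points determine the degree-3 polynomial uniquely.
Write p(n) = an^3 + bn^2 + cn + d. Substituting each data point gives a linear system:
  d = -4
  a + b + c + d = -2/3
  27a + 9b + 3c + d = 108
  64a + 16b + 4c + d = 784/3
Solving the system yields a = 4, b = 1, c = -5/3, d = -4.
So p(n) = 4n³ + n² - (5/3)n - 4.
Then p(2) = 86/3.

86/3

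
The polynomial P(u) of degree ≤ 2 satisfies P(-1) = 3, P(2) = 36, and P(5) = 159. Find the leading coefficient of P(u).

5

Write P(u) = au^2 + bu + c. Substituting each data point gives a linear system:
  a - b + c = 3
  4a + 2b + c = 36
  25a + 5b + c = 159
Solving the system yields a = 5, b = 6, c = 4.
So P(u) = 5u^2 + 6u + 4.
The leading coefficient is 5.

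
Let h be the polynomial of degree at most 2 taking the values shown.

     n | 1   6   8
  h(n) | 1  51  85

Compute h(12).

177

Using the Lagrange interpolation formula with nodes 1, 6, 8:
  L_0(n) = (n - 6)(n - 8) / 35
  L_1(n) = (n - 1)(n - 8) / -10
  L_2(n) = (n - 1)(n - 6) / 14
Then h(n) = 1·L_0(n) + 51·L_1(n) + 85·L_2(n).
Expanding and collecting terms gives h(n) = n² + 3n - 3.
Evaluating at n = 12: h(12) = 177.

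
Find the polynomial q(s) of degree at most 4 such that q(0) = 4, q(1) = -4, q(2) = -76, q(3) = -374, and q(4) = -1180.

q(s) = -5s^4 + 3s^3 - 6s^2 + 4

Write q(s) = as^4 + bs^3 + cs^2 + ds + e. Substituting each data point gives a linear system:
  e = 4
  a + b + c + d + e = -4
  16a + 8b + 4c + 2d + e = -76
  81a + 27b + 9c + 3d + e = -374
  256a + 64b + 16c + 4d + e = -1180
Solving the system yields a = -5, b = 3, c = -6, d = 0, e = 4.
So q(s) = -5s^4 + 3s^3 - 6s^2 + 4.
Check: q(3) = -374. ✓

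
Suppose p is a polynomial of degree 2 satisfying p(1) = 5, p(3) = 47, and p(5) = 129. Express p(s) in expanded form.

p(s) = 5s^2 + s - 1

Write p(s) = as^2 + bs + c. Substituting each data point gives a linear system:
  a + b + c = 5
  9a + 3b + c = 47
  25a + 5b + c = 129
Solving the system yields a = 5, b = 1, c = -1.
So p(s) = 5s^2 + s - 1.
Check: p(5) = 129. ✓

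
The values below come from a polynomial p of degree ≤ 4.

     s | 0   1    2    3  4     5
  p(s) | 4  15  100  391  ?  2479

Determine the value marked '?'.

1092

On equispaced nodes a degree-4 polynomial has vanishing fifth forward difference, so
  - p(0) + 5·p(1) - 10·p(2) + 10·p(3) - 5·p(4) + p(5) = 0.
Substituting the known values and solving for p(4):
  -5·p(4) = -5460
  p(4) = 1092.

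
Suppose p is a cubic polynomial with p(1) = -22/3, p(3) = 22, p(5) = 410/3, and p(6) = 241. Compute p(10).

3335/3

Write p(t) = at^3 + bt^2 + ct + d. Substituting each data point gives a linear system:
  a + b + c + d = -22/3
  27a + 9b + 3c + d = 22
  125a + 25b + 5c + d = 410/3
  216a + 36b + 6c + d = 241
Solving the system yields a = 1, b = 5/3, c = -5, d = -5.
So p(t) = t^3 + (5/3)t^2 - 5t - 5.
Then p(10) = 3335/3.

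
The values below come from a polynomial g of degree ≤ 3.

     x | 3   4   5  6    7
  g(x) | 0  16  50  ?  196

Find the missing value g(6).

On equispaced nodes a degree-3 polynomial has vanishing fourth forward difference, so
  g(3) - 4·g(4) + 6·g(5) - 4·g(6) + g(7) = 0.
Substituting the known values and solving for g(6):
  -4·g(6) = -432
  g(6) = 108.

108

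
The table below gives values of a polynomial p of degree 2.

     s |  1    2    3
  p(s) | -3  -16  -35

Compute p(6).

-128

Forward differences of the values at s = 1, 2, 3:
  p  : -3  -16  -35
  Δ  : -13  -19
  Δ^2: -6
The second differences are constant, confirming degree 2.
Interpolating (Newton forward form) and evaluating at s = 6 gives p(6) = -128.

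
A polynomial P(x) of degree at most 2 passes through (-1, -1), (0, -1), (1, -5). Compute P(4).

-41

Write P(x) = ax^2 + bx + c. Substituting each data point gives a linear system:
  a - b + c = -1
  c = -1
  a + b + c = -5
Solving the system yields a = -2, b = -2, c = -1.
So P(x) = -2x^2 - 2x - 1.
Then P(4) = -41.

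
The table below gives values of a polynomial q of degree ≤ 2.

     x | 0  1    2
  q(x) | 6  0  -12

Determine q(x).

q(x) = -3x^2 - 3x + 6

Using the Lagrange interpolation formula with nodes 0, 1, 2:
  L_0(x) = (x - 1)(x - 2) / 2
  L_1(x) = x(x - 2) / -1
  L_2(x) = x(x - 1) / 2
Then q(x) = 6·L_0(x) + 0·L_1(x) - 12·L_2(x).
Expanding and collecting terms gives q(x) = -3x^2 - 3x + 6.
Check: q(0) = 6. ✓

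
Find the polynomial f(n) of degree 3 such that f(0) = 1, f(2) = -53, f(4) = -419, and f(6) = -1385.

f(n) = -6n^3 - 3n^2 + 3n + 1

Write f(n) = an^3 + bn^2 + cn + d. Substituting each data point gives a linear system:
  d = 1
  8a + 4b + 2c + d = -53
  64a + 16b + 4c + d = -419
  216a + 36b + 6c + d = -1385
Solving the system yields a = -6, b = -3, c = 3, d = 1.
So f(n) = -6n³ - 3n² + 3n + 1.
Check: f(0) = 1. ✓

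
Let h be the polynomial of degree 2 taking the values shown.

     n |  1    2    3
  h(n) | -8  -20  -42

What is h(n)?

h(n) = -5n^2 + 3n - 6

Write h(n) = an^2 + bn + c. Substituting each data point gives a linear system:
  a + b + c = -8
  4a + 2b + c = -20
  9a + 3b + c = -42
Solving the system yields a = -5, b = 3, c = -6.
So h(n) = -5n^2 + 3n - 6.
Check: h(1) = -8. ✓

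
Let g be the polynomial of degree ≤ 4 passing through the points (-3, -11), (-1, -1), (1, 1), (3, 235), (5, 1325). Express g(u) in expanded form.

g(u) = u^4 + 5u^3 + 4u^2 - 4u - 5

Write g(u) = au^4 + bu^3 + cu^2 + du + e. Substituting each data point gives a linear system:
  81a - 27b + 9c - 3d + e = -11
  a - b + c - d + e = -1
  a + b + c + d + e = 1
  81a + 27b + 9c + 3d + e = 235
  625a + 125b + 25c + 5d + e = 1325
Solving the system yields a = 1, b = 5, c = 4, d = -4, e = -5.
So g(u) = u⁴ + 5u³ + 4u² - 4u - 5.
Check: g(3) = 235. ✓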